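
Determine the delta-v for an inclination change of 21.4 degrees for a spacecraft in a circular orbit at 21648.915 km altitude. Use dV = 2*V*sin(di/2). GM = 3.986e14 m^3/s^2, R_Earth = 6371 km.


r = 28019.9150 km = 2.8019915e+07 m
V = sqrt(mu/r) = 3771.6835 m/s
di = 21.4 deg = 0.3735005 rad
dV = 2*V*sin(di/2) = 2*3771.6835*sin(0.1867502)
dV = 1400.5514 m/s = 1.4006 km/s

1.4006 km/s


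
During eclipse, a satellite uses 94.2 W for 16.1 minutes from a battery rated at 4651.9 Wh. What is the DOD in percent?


E_used = P * t / 60 = 94.2 * 16.1 / 60 = 25.2770 Wh
DOD = E_used / E_total * 100 = 25.2770 / 4651.9 * 100
DOD = 0.5433694 %

0.5434 %


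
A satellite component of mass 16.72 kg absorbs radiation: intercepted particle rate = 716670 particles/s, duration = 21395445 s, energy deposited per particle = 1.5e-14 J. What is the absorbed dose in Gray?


Total energy deposited = rate * time * E_per
  = 716670 * 21395445 * 1.5e-14 = 0.2300021 J
Dose = E_total / mass = 0.2300021 / 16.72
Dose = 0.01375611 Gy

0.0138 Gy


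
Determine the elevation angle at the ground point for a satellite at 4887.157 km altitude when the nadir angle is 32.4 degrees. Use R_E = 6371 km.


r = R_E + alt = 11258.1570 km
Law of sines in the satellite / Earth-center / ground-point triangle:
  sin(nadir)/R_E = sin(90 + el)/r  =>  cos(el) = (r/R_E)*sin(nadir)
cos(el) = (11258.1570 / 6371.0000) * sin(32.4 deg) = 0.9468564
el = arccos(0.9468564) = 18.7631 deg
(Earth-central angle = 90 - nadir - el = 38.8369 deg)

18.7631 degrees


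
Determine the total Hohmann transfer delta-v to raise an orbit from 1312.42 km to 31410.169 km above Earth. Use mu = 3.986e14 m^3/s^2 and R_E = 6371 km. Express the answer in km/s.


r1 = 7683.4200 km = 7.68342e+06 m
r2 = 37781.1690 km = 3.7781169e+07 m
dv1 = sqrt(mu/r1)*(sqrt(2*r2/(r1+r2)) - 1) = 2082.9112 m/s
dv2 = sqrt(mu/r2)*(1 - sqrt(2*r1/(r1+r2))) = 1359.7438 m/s
total dv = |dv1| + |dv2| = 2082.9112 + 1359.7438 = 3442.6550 m/s = 3.4427 km/s

3.4427 km/s


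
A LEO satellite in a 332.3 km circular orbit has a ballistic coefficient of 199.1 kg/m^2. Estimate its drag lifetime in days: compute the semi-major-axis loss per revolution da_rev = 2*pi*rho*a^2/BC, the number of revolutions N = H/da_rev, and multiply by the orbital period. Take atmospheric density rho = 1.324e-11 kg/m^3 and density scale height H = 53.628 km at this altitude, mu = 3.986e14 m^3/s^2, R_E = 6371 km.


a = R_E + alt = 6703.3000 km = 6.7033e+06 m
da_rev = 2*pi*rho*a^2/BC = 2*pi*1.324e-11*(6.7033e+06)^2/199.1 = 18.774739 m per revolution
N = H/da_rev = 53628.0000 m / 18.774739 m = 2856.3913 revolutions
P = 2*pi*sqrt(a^3/mu) = 5461.9058 s
lifetime = N*P = 2856.3913 * 5461.9058 = 1.560134e+07 s = 180.5711 days

180.5711 days


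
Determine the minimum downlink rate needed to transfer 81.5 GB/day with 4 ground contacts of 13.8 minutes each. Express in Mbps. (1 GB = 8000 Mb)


total contact time = 4 * 13.8 * 60 = 3312.0000 s
data = 81.5 GB = 652000.0000 Mb
rate = 652000.0000 / 3312.0000 = 196.8599 Mbps

196.8599 Mbps


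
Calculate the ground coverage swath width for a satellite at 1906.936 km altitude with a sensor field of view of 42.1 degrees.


FOV = 42.1 deg = 0.7347836 rad
swath = 2 * alt * tan(FOV/2) = 2 * 1906.936 * tan(0.3673918)
swath = 2 * 1906.936 * 0.3848656
swath = 1467.8282 km

1467.8282 km


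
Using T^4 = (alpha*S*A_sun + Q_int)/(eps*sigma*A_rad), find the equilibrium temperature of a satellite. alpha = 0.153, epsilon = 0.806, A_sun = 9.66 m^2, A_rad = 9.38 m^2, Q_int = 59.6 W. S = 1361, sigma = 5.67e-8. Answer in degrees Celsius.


Numerator = alpha*S*A_sun + Q_int = 0.153*1361*9.66 + 59.6 = 2071.1308 W
Denominator = eps*sigma*A_rad = 0.806*5.67e-8*9.38 = 4.2866788e-07 W/K^4
T^4 = 4.8315512e+09 K^4
T = 263.6463 K = -9.5037 C

-9.5037 degrees Celsius


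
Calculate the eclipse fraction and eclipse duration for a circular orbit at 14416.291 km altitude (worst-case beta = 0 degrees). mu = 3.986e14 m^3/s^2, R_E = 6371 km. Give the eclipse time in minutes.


r = 20787.2910 km
T = 497.1149 min
Eclipse fraction = arcsin(R_E/r)/pi = arcsin(6371.0000/20787.2910)/pi
= arcsin(0.3064853)/pi = 0.09915304
Eclipse duration = 0.09915304 * 497.1149 = 49.2905 min

49.2905 minutes


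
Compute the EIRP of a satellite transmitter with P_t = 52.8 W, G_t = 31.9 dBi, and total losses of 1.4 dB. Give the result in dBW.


Pt = 52.8 W = 17.2263 dBW
EIRP = Pt_dBW + Gt - losses = 17.2263 + 31.9 - 1.4 = 47.7263 dBW

47.7263 dBW


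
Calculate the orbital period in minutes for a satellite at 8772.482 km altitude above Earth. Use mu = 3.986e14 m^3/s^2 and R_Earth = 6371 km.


r = 15143.4820 km = 1.5143482e+07 m
T = 2*pi*sqrt(r^3/mu) = 2*pi*sqrt(3.4727797e+21 / 3.986e14)
T = 18545.9822 s = 309.0997 min

309.0997 minutes


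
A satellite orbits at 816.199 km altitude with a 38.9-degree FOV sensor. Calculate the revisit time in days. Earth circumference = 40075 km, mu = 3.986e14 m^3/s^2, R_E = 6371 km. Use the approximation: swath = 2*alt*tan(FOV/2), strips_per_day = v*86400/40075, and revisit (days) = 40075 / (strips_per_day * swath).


swath = 2*816.199*tan(0.3394665) = 576.4598 km
v = sqrt(mu/r) = 7447.1279 m/s = 7.4471 km/s
strips/day = v*86400/40075 = 7.4471*86400/40075 = 16.0557
coverage/day = strips * swath = 16.0557 * 576.4598 = 9255.4604 km
revisit = 40075 / 9255.4604 = 4.3299 days

4.3299 days


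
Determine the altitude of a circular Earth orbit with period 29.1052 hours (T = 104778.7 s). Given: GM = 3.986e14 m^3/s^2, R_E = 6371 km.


T = 104778.7 s
r = (mu*T^2/(4*pi^2))^(1/3) = (3.986e14 * 104778.7^2 / (4*pi^2))^(1/3)
r = 4.803685e+07 m = 48036.8502 km
alt = r - R_E = 48036.8502 - 6371 = 41665.8502 km

41665.8502 km


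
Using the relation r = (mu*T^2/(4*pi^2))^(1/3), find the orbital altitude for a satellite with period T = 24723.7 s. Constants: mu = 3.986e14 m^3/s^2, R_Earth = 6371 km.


T = 24723.7 s
r = (mu*T^2/(4*pi^2))^(1/3) = (3.986e14 * 24723.7^2 / (4*pi^2))^(1/3)
r = 1.8342907e+07 m = 18342.9069 km
alt = r - R_E = 18342.9069 - 6371 = 11971.9069 km

11971.9069 km


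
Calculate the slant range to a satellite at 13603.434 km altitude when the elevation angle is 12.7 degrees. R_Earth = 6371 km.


h = 13603.434 km, el = 12.7 deg
d = -R_E*sin(el) + sqrt((R_E*sin(el))^2 + 2*R_E*h + h^2)
d = -6371.0000*sin(0.2216568) + sqrt((6371.0000*0.2198462)^2 + 2*6371.0000*13603.434 + 13603.434^2)
d = 17582.2512 km

17582.2512 km


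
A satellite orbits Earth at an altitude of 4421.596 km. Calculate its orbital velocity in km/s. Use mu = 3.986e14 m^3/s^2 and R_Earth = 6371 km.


r = R_E + alt = 6371.0 + 4421.596 = 10792.5960 km = 1.0792596e+07 m
v = sqrt(mu/r) = sqrt(3.986e14 / 1.0792596e+07) = 6077.2302 m/s = 6.0772 km/s

6.0772 km/s


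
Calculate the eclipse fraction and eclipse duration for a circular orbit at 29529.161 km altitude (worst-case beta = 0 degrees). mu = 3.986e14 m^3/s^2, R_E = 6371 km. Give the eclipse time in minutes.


r = 35900.1610 km
T = 1128.2480 min
Eclipse fraction = arcsin(R_E/r)/pi = arcsin(6371.0000/35900.1610)/pi
= arcsin(0.1774644)/pi = 0.05678946
Eclipse duration = 0.05678946 * 1128.2480 = 64.0726 min

64.0726 minutes


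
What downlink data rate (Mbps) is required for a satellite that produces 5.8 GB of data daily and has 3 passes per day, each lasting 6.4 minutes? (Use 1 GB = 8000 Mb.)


total contact time = 3 * 6.4 * 60 = 1152.0000 s
data = 5.8 GB = 46400.0000 Mb
rate = 46400.0000 / 1152.0000 = 40.2778 Mbps

40.2778 Mbps


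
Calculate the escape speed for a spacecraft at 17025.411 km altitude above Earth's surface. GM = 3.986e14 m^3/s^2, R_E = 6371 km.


r = 6371.0 + 17025.411 = 23396.4110 km = 2.3396411e+07 m
v_esc = sqrt(2*mu/r) = sqrt(2*3.986e14 / 2.3396411e+07)
v_esc = 5837.2598 m/s = 5.8373 km/s

5.8373 km/s


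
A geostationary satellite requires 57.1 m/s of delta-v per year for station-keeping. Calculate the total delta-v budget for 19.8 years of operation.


dV = rate * years = 57.1 * 19.8
dV = 1130.5800 m/s

1130.5800 m/s


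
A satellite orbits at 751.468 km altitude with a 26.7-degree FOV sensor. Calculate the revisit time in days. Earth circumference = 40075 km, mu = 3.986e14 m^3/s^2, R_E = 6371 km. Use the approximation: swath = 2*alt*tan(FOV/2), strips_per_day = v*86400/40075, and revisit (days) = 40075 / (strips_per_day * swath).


swath = 2*751.468*tan(0.2330015) = 356.6642 km
v = sqrt(mu/r) = 7480.8922 m/s = 7.4809 km/s
strips/day = v*86400/40075 = 7.4809*86400/40075 = 16.1285
coverage/day = strips * swath = 16.1285 * 356.6642 = 5752.4528 km
revisit = 40075 / 5752.4528 = 6.9666 days

6.9666 days


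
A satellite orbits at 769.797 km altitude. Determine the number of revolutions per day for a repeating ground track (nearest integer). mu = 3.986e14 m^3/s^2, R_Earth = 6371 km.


r = 7.140797e+06 m
T = 2*pi*sqrt(r^3/mu) = 6005.2522 s = 100.0875 min
revs/day = 1440 / 100.0875 = 14.3874
Rounded: 14 revolutions per day

14 revolutions per day


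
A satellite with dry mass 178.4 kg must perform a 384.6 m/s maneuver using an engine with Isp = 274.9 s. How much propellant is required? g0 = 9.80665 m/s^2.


ve = Isp * g0 = 274.9 * 9.80665 = 2695.848085 m/s
mass ratio = exp(dv/ve) = exp(384.6/2695.848085) = 1.15334201
m_prop = m_dry * (mr - 1) = 178.4 * (1.15334201 - 1)
m_prop = 27.3562 kg

27.3562 kg


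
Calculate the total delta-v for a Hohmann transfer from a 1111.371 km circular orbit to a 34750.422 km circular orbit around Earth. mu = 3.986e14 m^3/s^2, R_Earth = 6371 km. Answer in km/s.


r1 = 7482.3710 km = 7.482371e+06 m
r2 = 41121.4220 km = 4.1121422e+07 m
dv1 = sqrt(mu/r1)*(sqrt(2*r2/(r1+r2)) - 1) = 2195.5422 m/s
dv2 = sqrt(mu/r2)*(1 - sqrt(2*r1/(r1+r2))) = 1385.8337 m/s
total dv = |dv1| + |dv2| = 2195.5422 + 1385.8337 = 3581.3759 m/s = 3.5814 km/s

3.5814 km/s


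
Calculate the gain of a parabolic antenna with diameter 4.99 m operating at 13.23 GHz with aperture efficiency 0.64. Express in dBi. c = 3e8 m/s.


lambda = c/f = 3e8 / 1.323e+10 = 0.02267574 m
G = eta*(pi*D/lambda)^2 = 0.64*(pi*4.99/0.02267574)^2
G = 305884.8655 (linear)
G = 10*log10(305884.8655) = 54.8556 dBi

54.8556 dBi


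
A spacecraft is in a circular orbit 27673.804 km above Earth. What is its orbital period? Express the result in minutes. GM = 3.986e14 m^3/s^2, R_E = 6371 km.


r = 34044.8040 km = 3.4044804e+07 m
T = 2*pi*sqrt(r^3/mu) = 2*pi*sqrt(3.9459585e+22 / 3.986e14)
T = 62515.4668 s = 1041.9244 min

1041.9244 minutes


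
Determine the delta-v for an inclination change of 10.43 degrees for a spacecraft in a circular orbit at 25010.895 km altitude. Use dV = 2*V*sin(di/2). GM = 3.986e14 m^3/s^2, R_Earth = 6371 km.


r = 31381.8950 km = 3.1381895e+07 m
V = sqrt(mu/r) = 3563.9292 m/s
di = 10.43 deg = 0.1820378 rad
dV = 2*V*sin(di/2) = 2*3563.9292*sin(0.09101892)
dV = 647.8746 m/s = 0.6478746 km/s

0.6479 km/s


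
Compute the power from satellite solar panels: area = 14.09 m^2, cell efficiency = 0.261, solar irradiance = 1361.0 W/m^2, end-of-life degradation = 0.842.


P = area * eta * S * degradation
P = 14.09 * 0.261 * 1361.0 * 0.842
P = 4214.2638 W

4214.2638 W


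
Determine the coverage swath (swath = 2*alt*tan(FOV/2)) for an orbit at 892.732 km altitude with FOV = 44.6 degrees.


FOV = 44.6 deg = 0.7784168 rad
swath = 2 * alt * tan(FOV/2) = 2 * 892.732 * tan(0.3892084)
swath = 2 * 892.732 * 0.4101299
swath = 732.2722 km

732.2722 km


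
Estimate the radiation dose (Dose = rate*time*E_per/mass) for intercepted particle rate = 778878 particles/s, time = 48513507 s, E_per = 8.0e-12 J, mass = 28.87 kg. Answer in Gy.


Total energy deposited = rate * time * E_per
  = 778878 * 48513507 * 8.0e-12 = 302.2888 J
Dose = E_total / mass = 302.2888 / 28.87
Dose = 10.4707 Gy

10.4707 Gy


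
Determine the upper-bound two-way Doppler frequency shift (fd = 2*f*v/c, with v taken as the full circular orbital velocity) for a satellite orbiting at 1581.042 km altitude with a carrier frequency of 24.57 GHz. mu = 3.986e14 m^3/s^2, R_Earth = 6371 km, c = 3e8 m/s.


r = 7.952042e+06 m
v = sqrt(mu/r) = 7079.9357 m/s (worst-case radial velocity)
f = 24.57 GHz = 2.457e+10 Hz
fd = 2*f*v/c = 2*2.457e+10*7079.9357/3.0e+08
fd = 1.1596935e+06 Hz

1.1597e+06 Hz


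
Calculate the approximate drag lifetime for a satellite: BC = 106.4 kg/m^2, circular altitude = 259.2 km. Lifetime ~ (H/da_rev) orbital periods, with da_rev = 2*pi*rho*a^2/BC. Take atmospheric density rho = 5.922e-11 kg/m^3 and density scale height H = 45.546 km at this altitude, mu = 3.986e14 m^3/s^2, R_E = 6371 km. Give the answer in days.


a = R_E + alt = 6630.2000 km = 6.6302e+06 m
da_rev = 2*pi*rho*a^2/BC = 2*pi*5.922e-11*(6.6302e+06)^2/106.4 = 153.730451 m per revolution
N = H/da_rev = 45546.0000 m / 153.730451 m = 296.2718 revolutions
P = 2*pi*sqrt(a^3/mu) = 5372.8061 s
lifetime = N*P = 296.2718 * 5372.8061 = 1.591811e+06 s = 18.4237 days

18.4237 days


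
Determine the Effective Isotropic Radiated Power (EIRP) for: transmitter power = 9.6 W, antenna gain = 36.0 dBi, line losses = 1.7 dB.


Pt = 9.6 W = 9.8227 dBW
EIRP = Pt_dBW + Gt - losses = 9.8227 + 36.0 - 1.7 = 44.1227 dBW

44.1227 dBW


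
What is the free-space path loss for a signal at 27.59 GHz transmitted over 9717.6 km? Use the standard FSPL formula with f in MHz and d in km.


f = 27.59 GHz = 27590.0000 MHz
d = 9717.6 km
FSPL = 32.44 + 20*log10(27590.0000) + 20*log10(9717.6)
FSPL = 32.44 + 88.8150 + 79.7512
FSPL = 201.0062 dB

201.0062 dB


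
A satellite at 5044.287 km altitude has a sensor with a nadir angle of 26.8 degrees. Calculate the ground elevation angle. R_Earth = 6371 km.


r = R_E + alt = 11415.2870 km
Law of sines in the satellite / Earth-center / ground-point triangle:
  sin(nadir)/R_E = sin(90 + el)/r  =>  cos(el) = (r/R_E)*sin(nadir)
cos(el) = (11415.2870 / 6371.0000) * sin(26.8 deg) = 0.8078632
el = arccos(0.8078632) = 36.1123 deg
(Earth-central angle = 90 - nadir - el = 27.0877 deg)

36.1123 degrees


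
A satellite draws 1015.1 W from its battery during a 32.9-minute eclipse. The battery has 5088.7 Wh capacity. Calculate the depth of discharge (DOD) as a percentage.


E_used = P * t / 60 = 1015.1 * 32.9 / 60 = 556.6132 Wh
DOD = E_used / E_total * 100 = 556.6132 / 5088.7 * 100
DOD = 10.9382 %

10.9382 %


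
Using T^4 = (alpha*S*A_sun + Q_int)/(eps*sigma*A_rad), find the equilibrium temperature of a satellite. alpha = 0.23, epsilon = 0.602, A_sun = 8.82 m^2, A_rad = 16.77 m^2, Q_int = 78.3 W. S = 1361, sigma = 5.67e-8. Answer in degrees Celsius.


Numerator = alpha*S*A_sun + Q_int = 0.23*1361*8.82 + 78.3 = 2839.2246 W
Denominator = eps*sigma*A_rad = 0.602*5.67e-8*16.77 = 5.7241712e-07 W/K^4
T^4 = 4.9600624e+09 K^4
T = 265.3822 K = -7.7678 C

-7.7678 degrees Celsius


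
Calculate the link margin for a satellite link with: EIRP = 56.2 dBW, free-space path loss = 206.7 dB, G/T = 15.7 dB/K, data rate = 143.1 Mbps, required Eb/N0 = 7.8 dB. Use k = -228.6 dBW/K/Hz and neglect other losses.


C/N0 = EIRP - FSPL + G/T - k = 56.2 - 206.7 + 15.7 - (-228.6)
C/N0 = 93.8000 dB-Hz
R_b = 143.1 Mbps = 1.431e+08 bps -> 10*log10(R_b) = 81.5564 dB-Hz
Eb/N0 = C/N0 - 10*log10(R_b) = 93.8000 - 81.5564 = 12.2436 dB
Margin = Eb/N0 - Eb/N0_req = 12.2436 - 7.8 = 4.4436 dB (link closes)

4.4436 dB


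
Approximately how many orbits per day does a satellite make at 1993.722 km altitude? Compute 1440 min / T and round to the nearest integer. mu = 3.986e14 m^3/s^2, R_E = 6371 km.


r = 8.364722e+06 m
T = 2*pi*sqrt(r^3/mu) = 7613.5725 s = 126.8929 min
revs/day = 1440 / 126.8929 = 11.3482
Rounded: 11 revolutions per day

11 revolutions per day


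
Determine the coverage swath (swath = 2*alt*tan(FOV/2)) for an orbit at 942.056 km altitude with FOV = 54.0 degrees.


FOV = 54.0 deg = 0.9424778 rad
swath = 2 * alt * tan(FOV/2) = 2 * 942.056 * tan(0.4712389)
swath = 2 * 942.056 * 0.5095254
swath = 960.0030 km

960.0030 km


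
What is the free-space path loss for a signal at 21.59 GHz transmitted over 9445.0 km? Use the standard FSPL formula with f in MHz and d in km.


f = 21.59 GHz = 21590.0000 MHz
d = 9445.0 km
FSPL = 32.44 + 20*log10(21590.0000) + 20*log10(9445.0)
FSPL = 32.44 + 86.6851 + 79.5040
FSPL = 198.6291 dB

198.6291 dB


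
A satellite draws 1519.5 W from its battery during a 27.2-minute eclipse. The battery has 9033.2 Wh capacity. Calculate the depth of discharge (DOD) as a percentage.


E_used = P * t / 60 = 1519.5 * 27.2 / 60 = 688.8400 Wh
DOD = E_used / E_total * 100 = 688.8400 / 9033.2 * 100
DOD = 7.6256 %

7.6256 %


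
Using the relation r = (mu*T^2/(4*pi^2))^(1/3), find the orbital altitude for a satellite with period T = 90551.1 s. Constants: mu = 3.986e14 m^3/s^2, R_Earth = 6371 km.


T = 90551.1 s
r = (mu*T^2/(4*pi^2))^(1/3) = (3.986e14 * 90551.1^2 / (4*pi^2))^(1/3)
r = 4.3583457e+07 m = 43583.4568 km
alt = r - R_E = 43583.4568 - 6371 = 37212.4568 km

37212.4568 km


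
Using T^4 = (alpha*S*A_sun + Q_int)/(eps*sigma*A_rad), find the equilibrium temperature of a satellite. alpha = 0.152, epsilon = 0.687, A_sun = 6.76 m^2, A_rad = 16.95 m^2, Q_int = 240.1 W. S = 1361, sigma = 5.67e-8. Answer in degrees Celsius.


Numerator = alpha*S*A_sun + Q_int = 0.152*1361*6.76 + 240.1 = 1638.5547 W
Denominator = eps*sigma*A_rad = 0.687*5.67e-8*16.95 = 6.6025165e-07 W/K^4
T^4 = 2.4817124e+09 K^4
T = 223.1967 K = -49.9533 C

-49.9533 degrees Celsius


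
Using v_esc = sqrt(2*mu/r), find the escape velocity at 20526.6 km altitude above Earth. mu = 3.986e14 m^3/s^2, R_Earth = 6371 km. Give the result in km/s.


r = 6371.0 + 20526.6 = 26897.6000 km = 2.68976e+07 m
v_esc = sqrt(2*mu/r) = sqrt(2*3.986e14 / 2.68976e+07)
v_esc = 5444.1098 m/s = 5.4441 km/s

5.4441 km/s


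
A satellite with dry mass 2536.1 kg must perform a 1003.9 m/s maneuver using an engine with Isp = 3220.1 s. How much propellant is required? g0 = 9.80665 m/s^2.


ve = Isp * g0 = 3220.1 * 9.80665 = 31578.393665 m/s
mass ratio = exp(dv/ve) = exp(1003.9/31578.393665) = 1.03230145
m_prop = m_dry * (mr - 1) = 2536.1 * (1.03230145 - 1)
m_prop = 81.9197 kg

81.9197 kg


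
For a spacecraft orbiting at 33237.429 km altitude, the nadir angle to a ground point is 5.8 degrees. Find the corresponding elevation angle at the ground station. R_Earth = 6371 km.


r = R_E + alt = 39608.4290 km
Law of sines in the satellite / Earth-center / ground-point triangle:
  sin(nadir)/R_E = sin(90 + el)/r  =>  cos(el) = (r/R_E)*sin(nadir)
cos(el) = (39608.4290 / 6371.0000) * sin(5.8 deg) = 0.6282658
el = arccos(0.6282658) = 51.0777 deg
(Earth-central angle = 90 - nadir - el = 33.1223 deg)

51.0777 degrees


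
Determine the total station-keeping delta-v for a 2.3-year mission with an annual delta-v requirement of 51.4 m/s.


dV = rate * years = 51.4 * 2.3
dV = 118.2200 m/s

118.2200 m/s


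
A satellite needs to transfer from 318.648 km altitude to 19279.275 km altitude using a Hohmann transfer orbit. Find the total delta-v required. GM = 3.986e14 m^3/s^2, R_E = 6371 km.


r1 = 6689.6480 km = 6.689648e+06 m
r2 = 25650.2750 km = 2.5650275e+07 m
dv1 = sqrt(mu/r1)*(sqrt(2*r2/(r1+r2)) - 1) = 2002.9591 m/s
dv2 = sqrt(mu/r2)*(1 - sqrt(2*r1/(r1+r2))) = 1406.5186 m/s
total dv = |dv1| + |dv2| = 2002.9591 + 1406.5186 = 3409.4778 m/s = 3.4095 km/s

3.4095 km/s


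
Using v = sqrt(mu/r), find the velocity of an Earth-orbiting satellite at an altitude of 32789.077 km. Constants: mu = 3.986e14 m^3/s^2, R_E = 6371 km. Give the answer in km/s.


r = R_E + alt = 6371.0 + 32789.077 = 39160.0770 km = 3.9160077e+07 m
v = sqrt(mu/r) = sqrt(3.986e14 / 3.9160077e+07) = 3190.4128 m/s = 3.1904 km/s

3.1904 km/s


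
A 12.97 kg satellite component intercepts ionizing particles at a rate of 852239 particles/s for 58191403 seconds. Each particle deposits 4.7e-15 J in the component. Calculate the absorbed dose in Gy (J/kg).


Total energy deposited = rate * time * E_per
  = 852239 * 58191403 * 4.7e-15 = 0.233087 J
Dose = E_total / mass = 0.233087 / 12.97
Dose = 0.01797124 Gy

0.0180 Gy


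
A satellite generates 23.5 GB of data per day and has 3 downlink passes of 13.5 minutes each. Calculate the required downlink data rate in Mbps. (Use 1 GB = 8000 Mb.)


total contact time = 3 * 13.5 * 60 = 2430.0000 s
data = 23.5 GB = 188000.0000 Mb
rate = 188000.0000 / 2430.0000 = 77.3663 Mbps

77.3663 Mbps


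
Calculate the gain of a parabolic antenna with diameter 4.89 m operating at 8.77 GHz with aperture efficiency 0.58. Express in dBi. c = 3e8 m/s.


lambda = c/f = 3e8 / 8.77e+09 = 0.03420753 m
G = eta*(pi*D/lambda)^2 = 0.58*(pi*4.89/0.03420753)^2
G = 116977.4458 (linear)
G = 10*log10(116977.4458) = 50.6810 dBi

50.6810 dBi


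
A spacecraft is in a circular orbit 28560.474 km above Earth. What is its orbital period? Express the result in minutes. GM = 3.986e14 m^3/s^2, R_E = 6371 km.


r = 34931.4740 km = 3.4931474e+07 m
T = 2*pi*sqrt(r^3/mu) = 2*pi*sqrt(4.262366e+22 / 3.986e14)
T = 64973.5489 s = 1082.8925 min

1082.8925 minutes


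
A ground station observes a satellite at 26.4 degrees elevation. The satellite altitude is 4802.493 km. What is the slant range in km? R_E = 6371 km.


h = 4802.493 km, el = 26.4 deg
d = -R_E*sin(el) + sqrt((R_E*sin(el))^2 + 2*R_E*h + h^2)
d = -6371.0000*sin(0.4607669) + sqrt((6371.0000*0.4446352)^2 + 2*6371.0000*4802.493 + 4802.493^2)
d = 6773.5759 km

6773.5759 km


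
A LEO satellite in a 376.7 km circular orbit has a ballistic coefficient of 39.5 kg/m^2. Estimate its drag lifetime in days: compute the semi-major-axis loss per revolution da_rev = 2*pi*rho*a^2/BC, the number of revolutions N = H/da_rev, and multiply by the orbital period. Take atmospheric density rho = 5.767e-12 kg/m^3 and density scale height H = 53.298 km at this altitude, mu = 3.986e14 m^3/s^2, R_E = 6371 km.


a = R_E + alt = 6747.7000 km = 6.7477e+06 m
da_rev = 2*pi*rho*a^2/BC = 2*pi*5.767e-12*(6.7477e+06)^2/39.5 = 41.768055 m per revolution
N = H/da_rev = 53298.0000 m / 41.768055 m = 1276.0470 revolutions
P = 2*pi*sqrt(a^3/mu) = 5516.2618 s
lifetime = N*P = 1276.0470 * 5516.2618 = 7.0390091e+06 s = 81.4700 days

81.4700 days


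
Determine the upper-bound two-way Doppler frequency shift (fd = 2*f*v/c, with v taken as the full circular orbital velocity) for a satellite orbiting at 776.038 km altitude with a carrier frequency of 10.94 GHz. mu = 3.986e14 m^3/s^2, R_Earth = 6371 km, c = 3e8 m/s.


r = 7.147038e+06 m
v = sqrt(mu/r) = 7468.0222 m/s (worst-case radial velocity)
f = 10.94 GHz = 1.094e+10 Hz
fd = 2*f*v/c = 2*1.094e+10*7468.0222/3.0e+08
fd = 544667.7541 Hz

544667.7541 Hz


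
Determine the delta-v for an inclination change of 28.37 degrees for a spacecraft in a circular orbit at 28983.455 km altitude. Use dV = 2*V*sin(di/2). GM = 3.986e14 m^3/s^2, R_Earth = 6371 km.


r = 35354.4550 km = 3.5354455e+07 m
V = sqrt(mu/r) = 3357.7362 m/s
di = 28.37 deg = 0.4951499 rad
dV = 2*V*sin(di/2) = 2*3357.7362*sin(0.247575)
dV = 1645.6505 m/s = 1.6457 km/s

1.6457 km/s


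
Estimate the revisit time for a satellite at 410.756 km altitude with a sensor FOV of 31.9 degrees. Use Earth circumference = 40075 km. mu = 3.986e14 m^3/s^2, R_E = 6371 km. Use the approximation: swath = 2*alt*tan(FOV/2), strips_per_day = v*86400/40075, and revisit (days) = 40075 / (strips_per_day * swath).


swath = 2*410.756*tan(0.27838) = 234.7891 km
v = sqrt(mu/r) = 7666.5075 m/s = 7.6665 km/s
strips/day = v*86400/40075 = 7.6665*86400/40075 = 16.5287
coverage/day = strips * swath = 16.5287 * 234.7891 = 3880.7507 km
revisit = 40075 / 3880.7507 = 10.3266 days

10.3266 days


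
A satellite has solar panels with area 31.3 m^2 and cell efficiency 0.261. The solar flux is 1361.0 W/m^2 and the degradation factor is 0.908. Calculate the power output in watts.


P = area * eta * S * degradation
P = 31.3 * 0.261 * 1361.0 * 0.908
P = 10095.5229 W

10095.5229 W


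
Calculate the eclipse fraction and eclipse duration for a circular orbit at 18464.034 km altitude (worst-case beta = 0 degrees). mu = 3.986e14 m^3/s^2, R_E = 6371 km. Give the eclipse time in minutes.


r = 24835.0340 km
T = 649.1680 min
Eclipse fraction = arcsin(R_E/r)/pi = arcsin(6371.0000/24835.0340)/pi
= arcsin(0.2565328)/pi = 0.08258015
Eclipse duration = 0.08258015 * 649.1680 = 53.6084 min

53.6084 minutes


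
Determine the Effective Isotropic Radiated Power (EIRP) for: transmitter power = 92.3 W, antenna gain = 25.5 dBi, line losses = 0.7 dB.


Pt = 92.3 W = 19.6520 dBW
EIRP = Pt_dBW + Gt - losses = 19.6520 + 25.5 - 0.7 = 44.4520 dBW

44.4520 dBW


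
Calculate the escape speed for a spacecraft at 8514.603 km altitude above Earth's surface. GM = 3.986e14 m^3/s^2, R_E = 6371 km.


r = 6371.0 + 8514.603 = 14885.6030 km = 1.4885603e+07 m
v_esc = sqrt(2*mu/r) = sqrt(2*3.986e14 / 1.4885603e+07)
v_esc = 7318.1352 m/s = 7.3181 km/s

7.3181 km/s


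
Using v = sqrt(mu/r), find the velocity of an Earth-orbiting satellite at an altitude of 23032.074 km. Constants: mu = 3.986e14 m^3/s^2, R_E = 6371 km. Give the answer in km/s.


r = R_E + alt = 6371.0 + 23032.074 = 29403.0740 km = 2.9403074e+07 m
v = sqrt(mu/r) = sqrt(3.986e14 / 2.9403074e+07) = 3681.9025 m/s = 3.6819 km/s

3.6819 km/s


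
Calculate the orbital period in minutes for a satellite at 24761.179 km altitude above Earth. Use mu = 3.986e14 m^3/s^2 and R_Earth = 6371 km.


r = 31132.1790 km = 3.1132179e+07 m
T = 2*pi*sqrt(r^3/mu) = 2*pi*sqrt(3.0173699e+22 / 3.986e14)
T = 54667.0325 s = 911.1172 min

911.1172 minutes


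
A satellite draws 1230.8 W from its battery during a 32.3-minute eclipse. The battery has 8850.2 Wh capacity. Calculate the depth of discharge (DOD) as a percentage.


E_used = P * t / 60 = 1230.8 * 32.3 / 60 = 662.5807 Wh
DOD = E_used / E_total * 100 = 662.5807 / 8850.2 * 100
DOD = 7.4866 %

7.4866 %


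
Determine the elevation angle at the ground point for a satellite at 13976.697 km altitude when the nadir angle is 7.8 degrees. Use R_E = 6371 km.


r = R_E + alt = 20347.6970 km
Law of sines in the satellite / Earth-center / ground-point triangle:
  sin(nadir)/R_E = sin(90 + el)/r  =>  cos(el) = (r/R_E)*sin(nadir)
cos(el) = (20347.6970 / 6371.0000) * sin(7.8 deg) = 0.4334483
el = arccos(0.4334483) = 64.3134 deg
(Earth-central angle = 90 - nadir - el = 17.8866 deg)

64.3134 degrees


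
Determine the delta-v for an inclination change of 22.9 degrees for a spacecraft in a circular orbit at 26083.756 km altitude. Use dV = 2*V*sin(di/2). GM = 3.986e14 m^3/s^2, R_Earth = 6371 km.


r = 32454.7560 km = 3.2454756e+07 m
V = sqrt(mu/r) = 3504.5275 m/s
di = 22.9 deg = 0.3996804 rad
dV = 2*V*sin(di/2) = 2*3504.5275*sin(0.1998402)
dV = 1391.3865 m/s = 1.3914 km/s

1.3914 km/s


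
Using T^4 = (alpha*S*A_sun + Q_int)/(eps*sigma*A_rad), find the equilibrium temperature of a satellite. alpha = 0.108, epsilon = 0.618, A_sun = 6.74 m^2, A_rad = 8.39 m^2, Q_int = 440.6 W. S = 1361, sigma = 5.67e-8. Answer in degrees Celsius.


Numerator = alpha*S*A_sun + Q_int = 0.108*1361*6.74 + 440.6 = 1431.2991 W
Denominator = eps*sigma*A_rad = 0.618*5.67e-8*8.39 = 2.9399063e-07 W/K^4
T^4 = 4.8685195e+09 K^4
T = 264.1492 K = -9.0008 C

-9.0008 degrees Celsius


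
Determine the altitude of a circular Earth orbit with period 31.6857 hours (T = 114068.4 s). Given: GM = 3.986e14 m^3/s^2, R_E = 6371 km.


T = 114068.4 s
r = (mu*T^2/(4*pi^2))^(1/3) = (3.986e14 * 114068.4^2 / (4*pi^2))^(1/3)
r = 5.0835772e+07 m = 50835.7715 km
alt = r - R_E = 50835.7715 - 6371 = 44464.7715 km

44464.7715 km


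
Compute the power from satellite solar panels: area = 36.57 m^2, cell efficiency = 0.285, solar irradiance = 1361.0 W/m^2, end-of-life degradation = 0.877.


P = area * eta * S * degradation
P = 36.57 * 0.285 * 1361.0 * 0.877
P = 12440.2051 W

12440.2051 W


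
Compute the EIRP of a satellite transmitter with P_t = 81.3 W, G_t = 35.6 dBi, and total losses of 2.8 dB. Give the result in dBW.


Pt = 81.3 W = 19.1009 dBW
EIRP = Pt_dBW + Gt - losses = 19.1009 + 35.6 - 2.8 = 51.9009 dBW

51.9009 dBW


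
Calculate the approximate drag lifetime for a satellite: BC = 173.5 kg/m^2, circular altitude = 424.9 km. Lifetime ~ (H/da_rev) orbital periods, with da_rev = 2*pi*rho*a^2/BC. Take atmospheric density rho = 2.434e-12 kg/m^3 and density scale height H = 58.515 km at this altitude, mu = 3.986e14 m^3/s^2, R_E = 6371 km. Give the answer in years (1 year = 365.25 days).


a = R_E + alt = 6795.9000 km = 6.7959e+06 m
da_rev = 2*pi*rho*a^2/BC = 2*pi*2.434e-12*(6.7959e+06)^2/173.5 = 4.070942 m per revolution
N = H/da_rev = 58515.0000 m / 4.070942 m = 14373.8228 revolutions
P = 2*pi*sqrt(a^3/mu) = 5575.4727 s
lifetime = N*P = 14373.8228 * 5575.4727 = 8.0140856e+07 s = 927.5562 days
years = 927.5562 / 365.25 = 2.5395 years

2.5395 years


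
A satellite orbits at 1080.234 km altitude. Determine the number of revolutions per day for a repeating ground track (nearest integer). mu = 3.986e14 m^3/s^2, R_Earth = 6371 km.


r = 7.451234e+06 m
T = 2*pi*sqrt(r^3/mu) = 6401.0840 s = 106.6847 min
revs/day = 1440 / 106.6847 = 13.4977
Rounded: 13 revolutions per day

13 revolutions per day


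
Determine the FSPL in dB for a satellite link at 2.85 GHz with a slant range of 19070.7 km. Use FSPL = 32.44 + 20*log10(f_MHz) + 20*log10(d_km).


f = 2.85 GHz = 2850.0000 MHz
d = 19070.7 km
FSPL = 32.44 + 20*log10(2850.0000) + 20*log10(19070.7)
FSPL = 32.44 + 69.0969 + 85.6073
FSPL = 187.1442 dB

187.1442 dB


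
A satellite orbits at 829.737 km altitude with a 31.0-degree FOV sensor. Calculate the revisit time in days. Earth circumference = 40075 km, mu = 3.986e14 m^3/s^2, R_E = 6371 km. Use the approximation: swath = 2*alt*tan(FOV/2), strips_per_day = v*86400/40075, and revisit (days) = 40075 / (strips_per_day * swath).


swath = 2*829.737*tan(0.270526) = 460.2129 km
v = sqrt(mu/r) = 7440.1240 m/s = 7.4401 km/s
strips/day = v*86400/40075 = 7.4401*86400/40075 = 16.0406
coverage/day = strips * swath = 16.0406 * 460.2129 = 7382.0867 km
revisit = 40075 / 7382.0867 = 5.4287 days

5.4287 days


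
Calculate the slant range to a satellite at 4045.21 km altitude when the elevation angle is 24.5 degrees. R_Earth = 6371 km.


h = 4045.21 km, el = 24.5 deg
d = -R_E*sin(el) + sqrt((R_E*sin(el))^2 + 2*R_E*h + h^2)
d = -6371.0000*sin(0.4276057) + sqrt((6371.0000*0.4146932)^2 + 2*6371.0000*4045.21 + 4045.21^2)
d = 6011.7752 km

6011.7752 km


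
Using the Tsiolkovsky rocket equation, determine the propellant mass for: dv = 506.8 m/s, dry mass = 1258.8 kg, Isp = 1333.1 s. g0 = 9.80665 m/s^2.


ve = Isp * g0 = 1333.1 * 9.80665 = 13073.245115 m/s
mass ratio = exp(dv/ve) = exp(506.8/13073.245115) = 1.03952741
m_prop = m_dry * (mr - 1) = 1258.8 * (1.03952741 - 1)
m_prop = 49.7571 kg

49.7571 kg


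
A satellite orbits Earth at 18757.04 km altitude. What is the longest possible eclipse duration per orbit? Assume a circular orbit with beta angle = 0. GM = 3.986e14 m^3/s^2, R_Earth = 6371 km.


r = 25128.0400 km
T = 660.6902 min
Eclipse fraction = arcsin(R_E/r)/pi = arcsin(6371.0000/25128.0400)/pi
= arcsin(0.2535415)/pi = 0.08159543
Eclipse duration = 0.08159543 * 660.6902 = 53.9093 min

53.9093 minutes


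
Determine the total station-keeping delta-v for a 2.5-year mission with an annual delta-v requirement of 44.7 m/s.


dV = rate * years = 44.7 * 2.5
dV = 111.7500 m/s

111.7500 m/s


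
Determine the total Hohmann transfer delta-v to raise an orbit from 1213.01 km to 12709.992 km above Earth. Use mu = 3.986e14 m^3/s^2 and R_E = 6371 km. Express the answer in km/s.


r1 = 7584.0100 km = 7.58401e+06 m
r2 = 19080.9920 km = 1.9080992e+07 m
dv1 = sqrt(mu/r1)*(sqrt(2*r2/(r1+r2)) - 1) = 1423.2044 m/s
dv2 = sqrt(mu/r2)*(1 - sqrt(2*r1/(r1+r2))) = 1123.3840 m/s
total dv = |dv1| + |dv2| = 1423.2044 + 1123.3840 = 2546.5884 m/s = 2.5466 km/s

2.5466 km/s


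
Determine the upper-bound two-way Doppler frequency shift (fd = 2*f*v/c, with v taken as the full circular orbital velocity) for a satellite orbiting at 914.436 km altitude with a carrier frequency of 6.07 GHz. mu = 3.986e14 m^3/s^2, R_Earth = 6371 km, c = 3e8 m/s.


r = 7.285436e+06 m
v = sqrt(mu/r) = 7396.7489 m/s (worst-case radial velocity)
f = 6.07 GHz = 6.07e+09 Hz
fd = 2*f*v/c = 2*6.07e+09*7396.7489/3.0e+08
fd = 299321.7705 Hz

299321.7705 Hz


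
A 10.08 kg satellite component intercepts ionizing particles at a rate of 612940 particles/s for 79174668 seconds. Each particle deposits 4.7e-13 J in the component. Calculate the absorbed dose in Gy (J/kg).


Total energy deposited = rate * time * E_per
  = 612940 * 79174668 * 4.7e-13 = 22.8088 J
Dose = E_total / mass = 22.8088 / 10.08
Dose = 2.2628 Gy

2.2628 Gy


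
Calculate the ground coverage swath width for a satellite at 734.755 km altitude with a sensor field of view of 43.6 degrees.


FOV = 43.6 deg = 0.7609636 rad
swath = 2 * alt * tan(FOV/2) = 2 * 734.755 * tan(0.3804818)
swath = 2 * 734.755 * 0.3999715
swath = 587.7621 km

587.7621 km


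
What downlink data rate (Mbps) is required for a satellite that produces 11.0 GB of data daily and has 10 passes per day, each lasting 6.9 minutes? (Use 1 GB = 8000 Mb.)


total contact time = 10 * 6.9 * 60 = 4140.0000 s
data = 11.0 GB = 88000.0000 Mb
rate = 88000.0000 / 4140.0000 = 21.2560 Mbps

21.2560 Mbps


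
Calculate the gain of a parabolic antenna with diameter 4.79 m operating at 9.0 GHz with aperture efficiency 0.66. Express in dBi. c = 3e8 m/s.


lambda = c/f = 3e8 / 9.0e+09 = 0.03333333 m
G = eta*(pi*D/lambda)^2 = 0.66*(pi*4.79/0.03333333)^2
G = 134510.8191 (linear)
G = 10*log10(134510.8191) = 51.2876 dBi

51.2876 dBi


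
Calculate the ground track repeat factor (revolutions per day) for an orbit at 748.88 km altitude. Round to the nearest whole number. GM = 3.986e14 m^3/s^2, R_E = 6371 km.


r = 7.11988e+06 m
T = 2*pi*sqrt(r^3/mu) = 5978.8854 s = 99.6481 min
revs/day = 1440 / 99.6481 = 14.4509
Rounded: 14 revolutions per day

14 revolutions per day


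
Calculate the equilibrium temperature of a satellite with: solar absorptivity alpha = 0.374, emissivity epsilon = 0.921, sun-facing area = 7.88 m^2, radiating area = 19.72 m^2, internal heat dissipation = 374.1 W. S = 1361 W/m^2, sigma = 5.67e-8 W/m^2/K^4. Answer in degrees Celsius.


Numerator = alpha*S*A_sun + Q_int = 0.374*1361*7.88 + 374.1 = 4385.1303 W
Denominator = eps*sigma*A_rad = 0.921*5.67e-8*19.72 = 1.0297922e-06 W/K^4
T^4 = 4.2582672e+09 K^4
T = 255.4514 K = -17.6986 C

-17.6986 degrees Celsius


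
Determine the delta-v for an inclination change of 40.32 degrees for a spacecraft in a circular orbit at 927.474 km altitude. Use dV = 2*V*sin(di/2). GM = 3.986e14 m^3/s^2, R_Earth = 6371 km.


r = 7298.4740 km = 7.298474e+06 m
V = sqrt(mu/r) = 7390.1391 m/s
di = 40.32 deg = 0.7037168 rad
dV = 2*V*sin(di/2) = 2*7390.1391*sin(0.3518584)
dV = 5093.9183 m/s = 5.0939 km/s

5.0939 km/s


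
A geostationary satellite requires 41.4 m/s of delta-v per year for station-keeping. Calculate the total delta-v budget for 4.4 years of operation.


dV = rate * years = 41.4 * 4.4
dV = 182.1600 m/s

182.1600 m/s


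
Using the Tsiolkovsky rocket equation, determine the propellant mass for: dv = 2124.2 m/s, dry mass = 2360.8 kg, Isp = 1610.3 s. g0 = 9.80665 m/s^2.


ve = Isp * g0 = 1610.3 * 9.80665 = 15791.648495 m/s
mass ratio = exp(dv/ve) = exp(2124.2/15791.648495) = 1.14398083
m_prop = m_dry * (mr - 1) = 2360.8 * (1.14398083 - 1)
m_prop = 339.9100 kg

339.9100 kg


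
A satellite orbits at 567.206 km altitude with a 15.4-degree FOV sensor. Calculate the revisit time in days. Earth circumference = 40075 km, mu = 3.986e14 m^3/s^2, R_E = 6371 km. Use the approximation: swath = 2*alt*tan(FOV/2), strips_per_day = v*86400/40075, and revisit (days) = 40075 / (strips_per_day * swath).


swath = 2*567.206*tan(0.1343904) = 153.3785 km
v = sqrt(mu/r) = 7579.5784 m/s = 7.5796 km/s
strips/day = v*86400/40075 = 7.5796*86400/40075 = 16.3412
coverage/day = strips * swath = 16.3412 * 153.3785 = 2506.3967 km
revisit = 40075 / 2506.3967 = 15.9891 days

15.9891 days


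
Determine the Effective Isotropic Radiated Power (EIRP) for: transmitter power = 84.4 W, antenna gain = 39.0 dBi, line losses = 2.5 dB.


Pt = 84.4 W = 19.2634 dBW
EIRP = Pt_dBW + Gt - losses = 19.2634 + 39.0 - 2.5 = 55.7634 dBW

55.7634 dBW


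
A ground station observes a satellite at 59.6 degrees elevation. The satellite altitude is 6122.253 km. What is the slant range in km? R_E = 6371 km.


h = 6122.253 km, el = 59.6 deg
d = -R_E*sin(el) + sqrt((R_E*sin(el))^2 + 2*R_E*h + h^2)
d = -6371.0000*sin(1.0402) + sqrt((6371.0000*0.8625137)^2 + 2*6371.0000*6122.253 + 6122.253^2)
d = 6575.0362 km

6575.0362 km


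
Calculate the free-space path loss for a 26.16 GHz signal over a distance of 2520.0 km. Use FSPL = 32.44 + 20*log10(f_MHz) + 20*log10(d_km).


f = 26.16 GHz = 26160.0000 MHz
d = 2520.0 km
FSPL = 32.44 + 20*log10(26160.0000) + 20*log10(2520.0)
FSPL = 32.44 + 88.3528 + 68.0280
FSPL = 188.8208 dB

188.8208 dB


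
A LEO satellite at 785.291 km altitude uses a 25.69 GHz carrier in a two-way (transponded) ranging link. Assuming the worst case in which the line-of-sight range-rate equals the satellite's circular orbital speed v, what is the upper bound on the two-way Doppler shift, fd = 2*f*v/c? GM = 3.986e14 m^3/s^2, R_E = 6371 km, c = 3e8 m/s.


r = 7.156291e+06 m
v = sqrt(mu/r) = 7463.1926 m/s (worst-case radial velocity)
f = 25.69 GHz = 2.569e+10 Hz
fd = 2*f*v/c = 2*2.569e+10*7463.1926/3.0e+08
fd = 1.2781961e+06 Hz

1.2782e+06 Hz


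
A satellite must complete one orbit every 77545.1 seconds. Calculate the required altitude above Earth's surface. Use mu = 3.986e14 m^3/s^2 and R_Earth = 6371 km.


T = 77545.1 s
r = (mu*T^2/(4*pi^2))^(1/3) = (3.986e14 * 77545.1^2 / (4*pi^2))^(1/3)
r = 3.9303277e+07 m = 39303.2768 km
alt = r - R_E = 39303.2768 - 6371 = 32932.2768 km

32932.2768 km


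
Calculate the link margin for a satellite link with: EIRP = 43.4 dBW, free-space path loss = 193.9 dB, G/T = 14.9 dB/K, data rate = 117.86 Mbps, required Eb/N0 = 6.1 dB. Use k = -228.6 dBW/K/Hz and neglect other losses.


C/N0 = EIRP - FSPL + G/T - k = 43.4 - 193.9 + 14.9 - (-228.6)
C/N0 = 93.0000 dB-Hz
R_b = 117.86 Mbps = 1.1786e+08 bps -> 10*log10(R_b) = 80.7137 dB-Hz
Eb/N0 = C/N0 - 10*log10(R_b) = 93.0000 - 80.7137 = 12.2863 dB
Margin = Eb/N0 - Eb/N0_req = 12.2863 - 6.1 = 6.1863 dB (link closes)

6.1863 dB


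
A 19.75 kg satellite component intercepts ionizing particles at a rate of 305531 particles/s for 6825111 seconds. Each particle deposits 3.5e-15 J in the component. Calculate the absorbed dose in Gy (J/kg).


Total energy deposited = rate * time * E_per
  = 305531 * 6825111 * 3.5e-15 = 0.00729849 J
Dose = E_total / mass = 0.00729849 / 19.75
Dose = 3.6954382e-04 Gy

3.6954e-04 Gy


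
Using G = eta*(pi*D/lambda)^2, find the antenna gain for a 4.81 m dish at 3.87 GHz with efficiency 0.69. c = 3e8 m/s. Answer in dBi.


lambda = c/f = 3e8 / 3.87e+09 = 0.07751938 m
G = eta*(pi*D/lambda)^2 = 0.69*(pi*4.81/0.07751938)^2
G = 26219.1380 (linear)
G = 10*log10(26219.1380) = 44.1862 dBi

44.1862 dBi


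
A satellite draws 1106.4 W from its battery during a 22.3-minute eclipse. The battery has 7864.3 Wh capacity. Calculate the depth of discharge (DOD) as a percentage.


E_used = P * t / 60 = 1106.4 * 22.3 / 60 = 411.2120 Wh
DOD = E_used / E_total * 100 = 411.2120 / 7864.3 * 100
DOD = 5.2288 %

5.2288 %


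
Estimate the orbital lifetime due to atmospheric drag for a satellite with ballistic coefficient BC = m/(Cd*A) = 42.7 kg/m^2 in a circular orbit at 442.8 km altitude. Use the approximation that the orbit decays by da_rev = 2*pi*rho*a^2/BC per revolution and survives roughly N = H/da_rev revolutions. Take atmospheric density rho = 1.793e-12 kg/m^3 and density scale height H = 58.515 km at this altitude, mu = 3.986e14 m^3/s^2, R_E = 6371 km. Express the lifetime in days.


a = R_E + alt = 6813.8000 km = 6.8138e+06 m
da_rev = 2*pi*rho*a^2/BC = 2*pi*1.793e-12*(6.8138e+06)^2/42.7 = 12.249294 m per revolution
N = H/da_rev = 58515.0000 m / 12.249294 m = 4777.0101 revolutions
P = 2*pi*sqrt(a^3/mu) = 5597.5154 s
lifetime = N*P = 4777.0101 * 5597.5154 = 2.6739388e+07 s = 309.4837 days

309.4837 days
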